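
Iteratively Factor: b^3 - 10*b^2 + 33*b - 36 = (b - 3)*(b^2 - 7*b + 12) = (b - 3)^2*(b - 4)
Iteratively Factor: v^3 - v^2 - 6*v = (v)*(v^2 - v - 6) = v*(v + 2)*(v - 3)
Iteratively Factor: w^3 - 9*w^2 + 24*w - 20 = (w - 2)*(w^2 - 7*w + 10) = (w - 5)*(w - 2)*(w - 2)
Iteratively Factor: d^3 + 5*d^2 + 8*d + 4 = (d + 2)*(d^2 + 3*d + 2) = (d + 2)^2*(d + 1)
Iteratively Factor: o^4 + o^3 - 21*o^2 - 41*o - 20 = (o + 1)*(o^3 - 21*o - 20) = (o + 1)^2*(o^2 - o - 20) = (o - 5)*(o + 1)^2*(o + 4)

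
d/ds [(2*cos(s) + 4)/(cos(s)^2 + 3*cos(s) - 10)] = 2*(cos(s)^2 + 4*cos(s) + 16)*sin(s)/(cos(s)^2 + 3*cos(s) - 10)^2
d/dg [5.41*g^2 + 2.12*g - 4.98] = 10.82*g + 2.12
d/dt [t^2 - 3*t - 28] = 2*t - 3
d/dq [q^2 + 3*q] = 2*q + 3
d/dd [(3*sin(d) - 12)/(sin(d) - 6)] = -6*cos(d)/(sin(d) - 6)^2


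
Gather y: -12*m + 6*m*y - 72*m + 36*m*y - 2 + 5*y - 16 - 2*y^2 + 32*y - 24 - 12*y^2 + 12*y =-84*m - 14*y^2 + y*(42*m + 49) - 42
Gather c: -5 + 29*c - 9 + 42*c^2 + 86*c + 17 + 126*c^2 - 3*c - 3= 168*c^2 + 112*c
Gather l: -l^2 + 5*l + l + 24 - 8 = -l^2 + 6*l + 16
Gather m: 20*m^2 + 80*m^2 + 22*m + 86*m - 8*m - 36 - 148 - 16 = 100*m^2 + 100*m - 200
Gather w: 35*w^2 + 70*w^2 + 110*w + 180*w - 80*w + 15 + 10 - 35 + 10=105*w^2 + 210*w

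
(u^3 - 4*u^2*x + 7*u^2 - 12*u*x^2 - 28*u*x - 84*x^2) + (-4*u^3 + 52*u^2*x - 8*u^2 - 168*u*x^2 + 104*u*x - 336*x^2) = -3*u^3 + 48*u^2*x - u^2 - 180*u*x^2 + 76*u*x - 420*x^2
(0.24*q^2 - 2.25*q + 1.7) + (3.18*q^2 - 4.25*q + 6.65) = 3.42*q^2 - 6.5*q + 8.35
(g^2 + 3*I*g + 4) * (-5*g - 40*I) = -5*g^3 - 55*I*g^2 + 100*g - 160*I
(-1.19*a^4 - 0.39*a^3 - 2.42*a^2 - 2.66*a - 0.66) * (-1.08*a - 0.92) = 1.2852*a^5 + 1.516*a^4 + 2.9724*a^3 + 5.0992*a^2 + 3.16*a + 0.6072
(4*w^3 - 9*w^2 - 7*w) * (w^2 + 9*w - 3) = 4*w^5 + 27*w^4 - 100*w^3 - 36*w^2 + 21*w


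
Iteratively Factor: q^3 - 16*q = (q - 4)*(q^2 + 4*q) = q*(q - 4)*(q + 4)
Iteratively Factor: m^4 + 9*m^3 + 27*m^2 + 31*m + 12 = (m + 3)*(m^3 + 6*m^2 + 9*m + 4) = (m + 1)*(m + 3)*(m^2 + 5*m + 4) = (m + 1)^2*(m + 3)*(m + 4)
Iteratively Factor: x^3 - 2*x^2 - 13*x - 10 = (x - 5)*(x^2 + 3*x + 2) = (x - 5)*(x + 2)*(x + 1)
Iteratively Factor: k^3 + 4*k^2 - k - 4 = (k - 1)*(k^2 + 5*k + 4) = (k - 1)*(k + 1)*(k + 4)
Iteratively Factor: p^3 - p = (p)*(p^2 - 1) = p*(p - 1)*(p + 1)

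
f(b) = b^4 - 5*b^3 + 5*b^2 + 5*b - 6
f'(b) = 4*b^3 - 15*b^2 + 10*b + 5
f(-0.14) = -6.59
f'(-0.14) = 3.30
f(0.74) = -1.29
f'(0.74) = 5.81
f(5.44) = 240.00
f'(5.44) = 259.45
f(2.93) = -0.49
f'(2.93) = 6.14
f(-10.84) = 20703.70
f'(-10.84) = -6961.03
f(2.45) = -1.24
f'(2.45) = -1.71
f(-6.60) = 3513.75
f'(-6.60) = -1864.38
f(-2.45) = 121.32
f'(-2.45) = -168.36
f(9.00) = 3360.00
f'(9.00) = 1796.00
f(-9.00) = 10560.00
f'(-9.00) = -4216.00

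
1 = 1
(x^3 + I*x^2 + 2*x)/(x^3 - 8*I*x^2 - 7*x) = (x + 2*I)/(x - 7*I)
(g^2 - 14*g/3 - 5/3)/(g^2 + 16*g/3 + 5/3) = (g - 5)/(g + 5)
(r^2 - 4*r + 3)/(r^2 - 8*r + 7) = (r - 3)/(r - 7)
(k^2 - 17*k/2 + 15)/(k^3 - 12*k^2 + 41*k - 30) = (k - 5/2)/(k^2 - 6*k + 5)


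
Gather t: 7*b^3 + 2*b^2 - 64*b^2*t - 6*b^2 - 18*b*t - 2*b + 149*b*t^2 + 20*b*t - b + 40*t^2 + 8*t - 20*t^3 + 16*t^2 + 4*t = 7*b^3 - 4*b^2 - 3*b - 20*t^3 + t^2*(149*b + 56) + t*(-64*b^2 + 2*b + 12)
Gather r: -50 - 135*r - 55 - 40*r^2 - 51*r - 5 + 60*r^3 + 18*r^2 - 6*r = 60*r^3 - 22*r^2 - 192*r - 110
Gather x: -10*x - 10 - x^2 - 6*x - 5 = -x^2 - 16*x - 15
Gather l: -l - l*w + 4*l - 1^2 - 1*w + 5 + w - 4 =l*(3 - w)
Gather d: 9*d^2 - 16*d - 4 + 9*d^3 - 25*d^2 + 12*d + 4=9*d^3 - 16*d^2 - 4*d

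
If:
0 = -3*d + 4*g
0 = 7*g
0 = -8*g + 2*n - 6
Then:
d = 0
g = 0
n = 3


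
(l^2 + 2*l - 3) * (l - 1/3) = l^3 + 5*l^2/3 - 11*l/3 + 1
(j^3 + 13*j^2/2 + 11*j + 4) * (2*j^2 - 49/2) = 2*j^5 + 13*j^4 - 5*j^3/2 - 605*j^2/4 - 539*j/2 - 98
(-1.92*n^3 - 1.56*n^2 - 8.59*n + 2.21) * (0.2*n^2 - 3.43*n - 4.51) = -0.384*n^5 + 6.2736*n^4 + 12.292*n^3 + 36.9413*n^2 + 31.1606*n - 9.9671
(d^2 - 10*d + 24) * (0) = 0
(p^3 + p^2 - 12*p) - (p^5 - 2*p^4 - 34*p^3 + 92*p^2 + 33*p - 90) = -p^5 + 2*p^4 + 35*p^3 - 91*p^2 - 45*p + 90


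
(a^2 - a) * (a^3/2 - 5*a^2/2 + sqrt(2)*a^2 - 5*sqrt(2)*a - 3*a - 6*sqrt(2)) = a^5/2 - 3*a^4 + sqrt(2)*a^4 - 6*sqrt(2)*a^3 - a^3/2 - sqrt(2)*a^2 + 3*a^2 + 6*sqrt(2)*a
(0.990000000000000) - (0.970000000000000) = 0.0200000000000000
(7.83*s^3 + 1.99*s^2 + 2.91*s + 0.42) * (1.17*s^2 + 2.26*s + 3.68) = 9.1611*s^5 + 20.0241*s^4 + 36.7165*s^3 + 14.3912*s^2 + 11.658*s + 1.5456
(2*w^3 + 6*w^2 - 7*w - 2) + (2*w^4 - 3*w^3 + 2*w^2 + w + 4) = 2*w^4 - w^3 + 8*w^2 - 6*w + 2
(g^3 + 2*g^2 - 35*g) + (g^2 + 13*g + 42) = g^3 + 3*g^2 - 22*g + 42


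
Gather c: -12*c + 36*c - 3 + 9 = 24*c + 6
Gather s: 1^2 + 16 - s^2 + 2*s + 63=-s^2 + 2*s + 80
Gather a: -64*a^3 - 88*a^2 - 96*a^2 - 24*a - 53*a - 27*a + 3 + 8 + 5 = -64*a^3 - 184*a^2 - 104*a + 16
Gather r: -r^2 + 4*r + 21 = -r^2 + 4*r + 21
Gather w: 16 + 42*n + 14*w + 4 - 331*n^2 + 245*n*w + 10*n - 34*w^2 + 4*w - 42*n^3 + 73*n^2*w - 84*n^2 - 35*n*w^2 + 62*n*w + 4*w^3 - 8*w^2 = -42*n^3 - 415*n^2 + 52*n + 4*w^3 + w^2*(-35*n - 42) + w*(73*n^2 + 307*n + 18) + 20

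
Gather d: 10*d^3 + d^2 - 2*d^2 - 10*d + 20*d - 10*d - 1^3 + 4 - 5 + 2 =10*d^3 - d^2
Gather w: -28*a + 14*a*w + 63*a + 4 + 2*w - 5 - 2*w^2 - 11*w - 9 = 35*a - 2*w^2 + w*(14*a - 9) - 10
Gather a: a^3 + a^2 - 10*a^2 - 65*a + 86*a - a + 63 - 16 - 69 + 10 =a^3 - 9*a^2 + 20*a - 12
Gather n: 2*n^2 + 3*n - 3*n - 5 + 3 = 2*n^2 - 2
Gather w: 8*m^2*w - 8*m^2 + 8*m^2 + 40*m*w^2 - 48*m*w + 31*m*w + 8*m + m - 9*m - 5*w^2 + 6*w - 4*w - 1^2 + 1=w^2*(40*m - 5) + w*(8*m^2 - 17*m + 2)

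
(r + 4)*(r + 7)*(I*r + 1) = I*r^3 + r^2 + 11*I*r^2 + 11*r + 28*I*r + 28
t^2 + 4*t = t*(t + 4)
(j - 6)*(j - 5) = j^2 - 11*j + 30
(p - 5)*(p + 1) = p^2 - 4*p - 5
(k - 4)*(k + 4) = k^2 - 16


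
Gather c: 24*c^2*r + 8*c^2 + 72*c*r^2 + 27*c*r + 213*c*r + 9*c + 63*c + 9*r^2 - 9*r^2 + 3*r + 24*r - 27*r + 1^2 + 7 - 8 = c^2*(24*r + 8) + c*(72*r^2 + 240*r + 72)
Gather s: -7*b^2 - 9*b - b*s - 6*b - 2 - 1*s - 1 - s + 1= -7*b^2 - 15*b + s*(-b - 2) - 2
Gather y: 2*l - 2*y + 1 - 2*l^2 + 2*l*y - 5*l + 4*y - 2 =-2*l^2 - 3*l + y*(2*l + 2) - 1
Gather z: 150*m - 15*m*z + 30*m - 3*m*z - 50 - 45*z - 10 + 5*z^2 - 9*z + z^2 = 180*m + 6*z^2 + z*(-18*m - 54) - 60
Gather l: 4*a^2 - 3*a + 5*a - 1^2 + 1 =4*a^2 + 2*a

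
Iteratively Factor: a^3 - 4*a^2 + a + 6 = (a - 3)*(a^2 - a - 2) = (a - 3)*(a - 2)*(a + 1)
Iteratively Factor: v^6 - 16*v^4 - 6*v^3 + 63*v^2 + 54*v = (v - 3)*(v^5 + 3*v^4 - 7*v^3 - 27*v^2 - 18*v) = v*(v - 3)*(v^4 + 3*v^3 - 7*v^2 - 27*v - 18) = v*(v - 3)^2*(v^3 + 6*v^2 + 11*v + 6) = v*(v - 3)^2*(v + 1)*(v^2 + 5*v + 6) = v*(v - 3)^2*(v + 1)*(v + 3)*(v + 2)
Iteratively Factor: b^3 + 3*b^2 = (b)*(b^2 + 3*b) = b*(b + 3)*(b)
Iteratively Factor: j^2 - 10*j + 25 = (j - 5)*(j - 5)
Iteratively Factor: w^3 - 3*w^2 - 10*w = (w - 5)*(w^2 + 2*w) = w*(w - 5)*(w + 2)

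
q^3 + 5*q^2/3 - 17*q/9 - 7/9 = (q - 1)*(q + 1/3)*(q + 7/3)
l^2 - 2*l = l*(l - 2)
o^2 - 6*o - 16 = (o - 8)*(o + 2)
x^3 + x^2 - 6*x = x*(x - 2)*(x + 3)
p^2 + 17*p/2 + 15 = (p + 5/2)*(p + 6)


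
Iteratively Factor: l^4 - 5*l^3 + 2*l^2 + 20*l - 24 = (l - 3)*(l^3 - 2*l^2 - 4*l + 8) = (l - 3)*(l - 2)*(l^2 - 4) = (l - 3)*(l - 2)^2*(l + 2)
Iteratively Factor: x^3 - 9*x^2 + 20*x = (x - 4)*(x^2 - 5*x) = (x - 5)*(x - 4)*(x)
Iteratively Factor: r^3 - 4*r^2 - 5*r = (r)*(r^2 - 4*r - 5) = r*(r - 5)*(r + 1)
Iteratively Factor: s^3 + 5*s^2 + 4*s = (s + 1)*(s^2 + 4*s) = s*(s + 1)*(s + 4)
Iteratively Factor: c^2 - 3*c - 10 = (c - 5)*(c + 2)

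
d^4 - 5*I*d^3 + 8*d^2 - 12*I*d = d*(d - 6*I)*(d - I)*(d + 2*I)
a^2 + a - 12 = (a - 3)*(a + 4)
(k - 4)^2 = k^2 - 8*k + 16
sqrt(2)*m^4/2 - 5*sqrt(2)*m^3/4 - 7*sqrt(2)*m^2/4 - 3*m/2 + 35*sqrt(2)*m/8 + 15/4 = (m - 5/2)*(m - 3*sqrt(2)/2)*(m + sqrt(2)/2)*(sqrt(2)*m/2 + 1)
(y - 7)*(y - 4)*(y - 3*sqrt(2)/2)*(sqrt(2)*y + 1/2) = sqrt(2)*y^4 - 11*sqrt(2)*y^3 - 5*y^3/2 + 55*y^2/2 + 109*sqrt(2)*y^2/4 - 70*y + 33*sqrt(2)*y/4 - 21*sqrt(2)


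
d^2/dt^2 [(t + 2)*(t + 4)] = 2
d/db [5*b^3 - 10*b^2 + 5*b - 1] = 15*b^2 - 20*b + 5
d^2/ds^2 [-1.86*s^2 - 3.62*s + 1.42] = -3.72000000000000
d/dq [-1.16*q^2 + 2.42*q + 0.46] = 2.42 - 2.32*q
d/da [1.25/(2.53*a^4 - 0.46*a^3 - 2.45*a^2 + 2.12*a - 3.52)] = (-12.65*a^3 + 1.725*a^2 + 6.125*a - 2.65)/(-2.53*a^4 + 0.46*a^3 + 2.45*a^2 - 2.12*a + 3.52)^2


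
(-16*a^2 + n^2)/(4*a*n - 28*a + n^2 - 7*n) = (-4*a + n)/(n - 7)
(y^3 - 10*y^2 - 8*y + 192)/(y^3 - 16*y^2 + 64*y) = (y^2 - 2*y - 24)/(y*(y - 8))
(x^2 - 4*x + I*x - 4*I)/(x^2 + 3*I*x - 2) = (x - 4)/(x + 2*I)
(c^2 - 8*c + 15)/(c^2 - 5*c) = (c - 3)/c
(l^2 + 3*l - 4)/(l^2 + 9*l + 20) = (l - 1)/(l + 5)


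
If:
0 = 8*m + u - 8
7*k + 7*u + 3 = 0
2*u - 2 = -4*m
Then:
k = 19/21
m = 7/6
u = -4/3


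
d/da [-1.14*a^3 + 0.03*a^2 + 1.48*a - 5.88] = -3.42*a^2 + 0.06*a + 1.48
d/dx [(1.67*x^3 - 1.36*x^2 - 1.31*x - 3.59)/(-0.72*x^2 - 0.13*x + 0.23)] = (-1.2024*x^4 - 0.4342*x^3 + 0.3859*x^2 - 5.7952*x - 0.768)/(0.5184*x^4 + 0.1872*x^3 - 0.3143*x^2 - 0.0598*x + 0.0529)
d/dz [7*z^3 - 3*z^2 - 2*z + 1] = 21*z^2 - 6*z - 2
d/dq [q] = 1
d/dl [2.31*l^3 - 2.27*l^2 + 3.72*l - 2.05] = 6.93*l^2 - 4.54*l + 3.72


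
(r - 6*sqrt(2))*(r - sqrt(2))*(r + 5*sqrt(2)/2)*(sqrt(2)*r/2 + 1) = sqrt(2)*r^4/2 - 7*r^3/2 - 16*sqrt(2)*r^2 + 7*r + 30*sqrt(2)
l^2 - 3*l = l*(l - 3)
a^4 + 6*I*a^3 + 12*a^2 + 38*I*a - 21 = (a - 3*I)*(a + I)^2*(a + 7*I)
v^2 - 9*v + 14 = (v - 7)*(v - 2)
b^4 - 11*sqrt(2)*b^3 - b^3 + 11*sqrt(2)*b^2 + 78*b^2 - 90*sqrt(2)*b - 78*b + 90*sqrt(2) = (b - 1)*(b - 5*sqrt(2))*(b - 3*sqrt(2))^2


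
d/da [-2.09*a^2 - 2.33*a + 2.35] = -4.18*a - 2.33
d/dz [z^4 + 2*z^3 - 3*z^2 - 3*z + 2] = 4*z^3 + 6*z^2 - 6*z - 3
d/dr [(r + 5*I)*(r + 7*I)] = 2*r + 12*I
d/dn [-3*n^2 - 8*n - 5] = -6*n - 8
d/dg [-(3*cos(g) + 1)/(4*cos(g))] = -sin(g)/(4*cos(g)^2)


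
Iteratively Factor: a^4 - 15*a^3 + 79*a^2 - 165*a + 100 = (a - 1)*(a^3 - 14*a^2 + 65*a - 100) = (a - 5)*(a - 1)*(a^2 - 9*a + 20) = (a - 5)*(a - 4)*(a - 1)*(a - 5)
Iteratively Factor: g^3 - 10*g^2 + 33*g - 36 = (g - 3)*(g^2 - 7*g + 12) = (g - 4)*(g - 3)*(g - 3)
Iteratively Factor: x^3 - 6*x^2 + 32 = (x + 2)*(x^2 - 8*x + 16) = (x - 4)*(x + 2)*(x - 4)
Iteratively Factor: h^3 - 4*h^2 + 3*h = (h - 3)*(h^2 - h) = (h - 3)*(h - 1)*(h)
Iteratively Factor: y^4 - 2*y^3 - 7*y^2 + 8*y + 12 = (y + 2)*(y^3 - 4*y^2 + y + 6) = (y + 1)*(y + 2)*(y^2 - 5*y + 6) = (y - 2)*(y + 1)*(y + 2)*(y - 3)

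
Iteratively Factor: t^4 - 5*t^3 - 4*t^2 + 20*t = (t - 2)*(t^3 - 3*t^2 - 10*t) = (t - 2)*(t + 2)*(t^2 - 5*t) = (t - 5)*(t - 2)*(t + 2)*(t)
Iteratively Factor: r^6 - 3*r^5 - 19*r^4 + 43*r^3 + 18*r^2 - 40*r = (r + 1)*(r^5 - 4*r^4 - 15*r^3 + 58*r^2 - 40*r) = (r - 2)*(r + 1)*(r^4 - 2*r^3 - 19*r^2 + 20*r) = (r - 2)*(r - 1)*(r + 1)*(r^3 - r^2 - 20*r) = (r - 2)*(r - 1)*(r + 1)*(r + 4)*(r^2 - 5*r) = (r - 5)*(r - 2)*(r - 1)*(r + 1)*(r + 4)*(r)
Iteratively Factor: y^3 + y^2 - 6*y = (y)*(y^2 + y - 6) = y*(y - 2)*(y + 3)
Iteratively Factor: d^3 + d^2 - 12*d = (d - 3)*(d^2 + 4*d) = (d - 3)*(d + 4)*(d)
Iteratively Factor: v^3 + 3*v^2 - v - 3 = (v + 1)*(v^2 + 2*v - 3) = (v + 1)*(v + 3)*(v - 1)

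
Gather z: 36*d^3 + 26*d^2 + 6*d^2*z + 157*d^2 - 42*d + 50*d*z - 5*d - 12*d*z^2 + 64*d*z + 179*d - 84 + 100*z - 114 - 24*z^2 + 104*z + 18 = 36*d^3 + 183*d^2 + 132*d + z^2*(-12*d - 24) + z*(6*d^2 + 114*d + 204) - 180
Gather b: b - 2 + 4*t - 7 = b + 4*t - 9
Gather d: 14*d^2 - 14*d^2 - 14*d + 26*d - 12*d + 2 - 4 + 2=0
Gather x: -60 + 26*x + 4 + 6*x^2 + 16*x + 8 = 6*x^2 + 42*x - 48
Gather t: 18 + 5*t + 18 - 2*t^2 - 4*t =-2*t^2 + t + 36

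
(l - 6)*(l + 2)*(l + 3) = l^3 - l^2 - 24*l - 36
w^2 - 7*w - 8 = (w - 8)*(w + 1)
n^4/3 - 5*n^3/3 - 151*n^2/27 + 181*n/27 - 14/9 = (n/3 + 1)*(n - 7)*(n - 2/3)*(n - 1/3)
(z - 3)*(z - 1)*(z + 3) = z^3 - z^2 - 9*z + 9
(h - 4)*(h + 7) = h^2 + 3*h - 28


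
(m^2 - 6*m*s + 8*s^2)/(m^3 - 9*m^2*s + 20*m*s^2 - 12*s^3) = (m - 4*s)/(m^2 - 7*m*s + 6*s^2)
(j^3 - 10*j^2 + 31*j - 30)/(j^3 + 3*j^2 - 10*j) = (j^2 - 8*j + 15)/(j*(j + 5))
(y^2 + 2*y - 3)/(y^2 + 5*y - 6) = (y + 3)/(y + 6)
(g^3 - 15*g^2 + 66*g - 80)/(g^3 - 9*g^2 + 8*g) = (g^2 - 7*g + 10)/(g*(g - 1))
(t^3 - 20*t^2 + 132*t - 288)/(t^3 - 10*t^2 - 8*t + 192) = (t - 6)/(t + 4)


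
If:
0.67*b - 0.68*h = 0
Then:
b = 1.01492537313433*h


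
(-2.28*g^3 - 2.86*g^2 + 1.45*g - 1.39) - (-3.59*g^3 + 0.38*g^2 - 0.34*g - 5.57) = 1.31*g^3 - 3.24*g^2 + 1.79*g + 4.18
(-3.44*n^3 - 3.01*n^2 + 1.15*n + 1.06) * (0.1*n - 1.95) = -0.344*n^4 + 6.407*n^3 + 5.9845*n^2 - 2.1365*n - 2.067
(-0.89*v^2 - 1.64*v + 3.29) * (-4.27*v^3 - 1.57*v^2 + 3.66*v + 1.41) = 3.8003*v^5 + 8.4001*v^4 - 14.7309*v^3 - 12.4226*v^2 + 9.729*v + 4.6389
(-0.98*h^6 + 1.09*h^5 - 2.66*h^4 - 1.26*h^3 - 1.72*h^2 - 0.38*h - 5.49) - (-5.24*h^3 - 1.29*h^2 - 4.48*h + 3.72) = -0.98*h^6 + 1.09*h^5 - 2.66*h^4 + 3.98*h^3 - 0.43*h^2 + 4.1*h - 9.21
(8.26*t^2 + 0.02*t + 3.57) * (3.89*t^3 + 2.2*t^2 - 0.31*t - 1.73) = 32.1314*t^5 + 18.2498*t^4 + 11.3707*t^3 - 6.442*t^2 - 1.1413*t - 6.1761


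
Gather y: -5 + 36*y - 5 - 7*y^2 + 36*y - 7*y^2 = -14*y^2 + 72*y - 10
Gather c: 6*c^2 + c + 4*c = 6*c^2 + 5*c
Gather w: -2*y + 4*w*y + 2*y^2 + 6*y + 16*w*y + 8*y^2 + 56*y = 20*w*y + 10*y^2 + 60*y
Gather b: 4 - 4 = 0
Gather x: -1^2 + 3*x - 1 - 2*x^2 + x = -2*x^2 + 4*x - 2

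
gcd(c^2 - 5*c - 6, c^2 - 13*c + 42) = c - 6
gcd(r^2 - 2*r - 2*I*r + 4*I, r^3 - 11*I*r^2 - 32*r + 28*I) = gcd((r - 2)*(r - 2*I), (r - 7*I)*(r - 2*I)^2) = r - 2*I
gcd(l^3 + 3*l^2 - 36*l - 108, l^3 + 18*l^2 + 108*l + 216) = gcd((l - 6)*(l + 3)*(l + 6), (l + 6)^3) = l + 6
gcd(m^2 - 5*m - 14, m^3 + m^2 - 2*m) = m + 2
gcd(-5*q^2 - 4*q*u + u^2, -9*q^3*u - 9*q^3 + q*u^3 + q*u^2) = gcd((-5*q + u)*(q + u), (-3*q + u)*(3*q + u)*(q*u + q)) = 1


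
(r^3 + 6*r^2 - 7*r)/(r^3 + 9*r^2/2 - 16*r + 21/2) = 2*r/(2*r - 3)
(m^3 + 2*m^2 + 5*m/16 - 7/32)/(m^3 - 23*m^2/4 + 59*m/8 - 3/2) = (8*m^2 + 18*m + 7)/(4*(2*m^2 - 11*m + 12))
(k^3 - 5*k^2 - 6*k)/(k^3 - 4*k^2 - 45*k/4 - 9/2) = 4*k*(k + 1)/(4*k^2 + 8*k + 3)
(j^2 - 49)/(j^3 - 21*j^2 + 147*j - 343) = (j + 7)/(j^2 - 14*j + 49)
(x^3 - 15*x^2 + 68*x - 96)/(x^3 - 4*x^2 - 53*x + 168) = (x - 4)/(x + 7)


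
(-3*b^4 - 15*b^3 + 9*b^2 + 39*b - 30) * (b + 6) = -3*b^5 - 33*b^4 - 81*b^3 + 93*b^2 + 204*b - 180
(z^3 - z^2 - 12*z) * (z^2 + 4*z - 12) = z^5 + 3*z^4 - 28*z^3 - 36*z^2 + 144*z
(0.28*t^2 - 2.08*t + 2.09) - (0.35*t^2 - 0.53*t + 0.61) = -0.07*t^2 - 1.55*t + 1.48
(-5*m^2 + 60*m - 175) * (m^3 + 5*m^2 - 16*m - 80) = -5*m^5 + 35*m^4 + 205*m^3 - 1435*m^2 - 2000*m + 14000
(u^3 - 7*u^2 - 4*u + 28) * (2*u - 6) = 2*u^4 - 20*u^3 + 34*u^2 + 80*u - 168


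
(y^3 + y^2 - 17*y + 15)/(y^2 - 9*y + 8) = (y^2 + 2*y - 15)/(y - 8)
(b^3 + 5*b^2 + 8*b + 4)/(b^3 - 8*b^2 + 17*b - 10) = (b^3 + 5*b^2 + 8*b + 4)/(b^3 - 8*b^2 + 17*b - 10)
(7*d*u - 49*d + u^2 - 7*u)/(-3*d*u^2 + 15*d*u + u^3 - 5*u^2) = (-7*d*u + 49*d - u^2 + 7*u)/(u*(3*d*u - 15*d - u^2 + 5*u))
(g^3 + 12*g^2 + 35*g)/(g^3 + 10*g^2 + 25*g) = (g + 7)/(g + 5)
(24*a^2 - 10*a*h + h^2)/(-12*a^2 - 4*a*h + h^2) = (-4*a + h)/(2*a + h)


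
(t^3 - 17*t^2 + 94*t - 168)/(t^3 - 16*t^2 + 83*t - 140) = (t - 6)/(t - 5)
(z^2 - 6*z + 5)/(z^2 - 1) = (z - 5)/(z + 1)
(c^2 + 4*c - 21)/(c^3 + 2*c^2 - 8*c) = (c^2 + 4*c - 21)/(c*(c^2 + 2*c - 8))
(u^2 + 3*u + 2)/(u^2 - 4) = (u + 1)/(u - 2)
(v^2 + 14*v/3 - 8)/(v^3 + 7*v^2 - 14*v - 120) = (v - 4/3)/(v^2 + v - 20)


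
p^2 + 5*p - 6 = (p - 1)*(p + 6)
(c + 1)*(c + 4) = c^2 + 5*c + 4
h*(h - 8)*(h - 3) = h^3 - 11*h^2 + 24*h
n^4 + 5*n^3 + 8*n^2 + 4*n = n*(n + 1)*(n + 2)^2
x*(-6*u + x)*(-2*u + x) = 12*u^2*x - 8*u*x^2 + x^3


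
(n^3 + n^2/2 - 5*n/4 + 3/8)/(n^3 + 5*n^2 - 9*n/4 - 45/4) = (4*n^2 - 4*n + 1)/(2*(2*n^2 + 7*n - 15))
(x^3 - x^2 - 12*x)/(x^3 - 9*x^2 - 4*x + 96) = x/(x - 8)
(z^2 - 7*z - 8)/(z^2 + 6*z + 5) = (z - 8)/(z + 5)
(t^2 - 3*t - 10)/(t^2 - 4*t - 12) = (t - 5)/(t - 6)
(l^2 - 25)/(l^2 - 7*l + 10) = (l + 5)/(l - 2)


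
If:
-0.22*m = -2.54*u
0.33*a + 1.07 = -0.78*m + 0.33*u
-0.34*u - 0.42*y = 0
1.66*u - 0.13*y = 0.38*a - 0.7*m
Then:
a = -1.61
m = -0.72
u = -0.06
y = 0.05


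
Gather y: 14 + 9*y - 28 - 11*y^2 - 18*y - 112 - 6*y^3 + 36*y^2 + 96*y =-6*y^3 + 25*y^2 + 87*y - 126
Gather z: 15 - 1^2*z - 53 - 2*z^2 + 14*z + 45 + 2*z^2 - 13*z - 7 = 0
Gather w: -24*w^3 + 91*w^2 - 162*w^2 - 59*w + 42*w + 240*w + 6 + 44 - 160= -24*w^3 - 71*w^2 + 223*w - 110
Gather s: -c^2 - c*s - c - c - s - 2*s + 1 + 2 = -c^2 - 2*c + s*(-c - 3) + 3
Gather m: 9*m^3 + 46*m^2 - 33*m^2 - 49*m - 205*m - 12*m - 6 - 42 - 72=9*m^3 + 13*m^2 - 266*m - 120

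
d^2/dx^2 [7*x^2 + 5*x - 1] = 14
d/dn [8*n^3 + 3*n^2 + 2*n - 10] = 24*n^2 + 6*n + 2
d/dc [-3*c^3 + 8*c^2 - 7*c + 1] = -9*c^2 + 16*c - 7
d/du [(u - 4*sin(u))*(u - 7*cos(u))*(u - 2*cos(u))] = (u - 4*sin(u))*(u - 7*cos(u))*(2*sin(u) + 1) + (u - 4*sin(u))*(u - 2*cos(u))*(7*sin(u) + 1) - (u - 7*cos(u))*(u - 2*cos(u))*(4*cos(u) - 1)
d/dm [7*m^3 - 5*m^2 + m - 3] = 21*m^2 - 10*m + 1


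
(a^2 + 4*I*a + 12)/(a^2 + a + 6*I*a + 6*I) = (a - 2*I)/(a + 1)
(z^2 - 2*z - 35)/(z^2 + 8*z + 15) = (z - 7)/(z + 3)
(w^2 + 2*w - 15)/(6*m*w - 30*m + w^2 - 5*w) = (w^2 + 2*w - 15)/(6*m*w - 30*m + w^2 - 5*w)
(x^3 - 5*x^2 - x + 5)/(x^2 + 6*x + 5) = (x^2 - 6*x + 5)/(x + 5)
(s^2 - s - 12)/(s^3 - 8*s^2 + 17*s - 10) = (s^2 - s - 12)/(s^3 - 8*s^2 + 17*s - 10)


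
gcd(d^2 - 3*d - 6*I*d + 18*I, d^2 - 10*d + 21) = d - 3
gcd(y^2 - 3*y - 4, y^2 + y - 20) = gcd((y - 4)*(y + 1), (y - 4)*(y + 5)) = y - 4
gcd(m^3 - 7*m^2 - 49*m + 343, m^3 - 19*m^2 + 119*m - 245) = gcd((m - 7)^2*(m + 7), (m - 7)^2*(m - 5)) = m^2 - 14*m + 49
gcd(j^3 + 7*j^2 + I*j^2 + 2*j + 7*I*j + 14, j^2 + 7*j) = j + 7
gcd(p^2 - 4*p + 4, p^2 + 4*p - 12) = p - 2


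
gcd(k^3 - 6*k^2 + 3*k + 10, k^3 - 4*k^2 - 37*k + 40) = 1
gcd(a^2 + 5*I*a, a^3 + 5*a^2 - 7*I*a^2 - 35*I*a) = a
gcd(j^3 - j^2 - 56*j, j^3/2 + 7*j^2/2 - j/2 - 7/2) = j + 7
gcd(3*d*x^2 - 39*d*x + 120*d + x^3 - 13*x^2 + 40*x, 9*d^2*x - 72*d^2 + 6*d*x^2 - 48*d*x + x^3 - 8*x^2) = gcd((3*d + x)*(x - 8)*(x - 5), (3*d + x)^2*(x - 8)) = 3*d*x - 24*d + x^2 - 8*x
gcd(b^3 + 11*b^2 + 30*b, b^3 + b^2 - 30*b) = b^2 + 6*b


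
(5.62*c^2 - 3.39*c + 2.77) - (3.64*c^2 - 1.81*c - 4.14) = 1.98*c^2 - 1.58*c + 6.91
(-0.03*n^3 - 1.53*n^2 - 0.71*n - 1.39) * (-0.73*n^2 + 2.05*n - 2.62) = 0.0219*n^5 + 1.0554*n^4 - 2.5396*n^3 + 3.5678*n^2 - 0.989299999999999*n + 3.6418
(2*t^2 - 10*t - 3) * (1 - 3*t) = -6*t^3 + 32*t^2 - t - 3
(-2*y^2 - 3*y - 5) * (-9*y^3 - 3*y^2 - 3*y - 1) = 18*y^5 + 33*y^4 + 60*y^3 + 26*y^2 + 18*y + 5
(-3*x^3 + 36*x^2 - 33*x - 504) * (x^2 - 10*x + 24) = -3*x^5 + 66*x^4 - 465*x^3 + 690*x^2 + 4248*x - 12096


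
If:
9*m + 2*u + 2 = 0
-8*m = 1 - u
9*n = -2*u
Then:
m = -4/25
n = 14/225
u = -7/25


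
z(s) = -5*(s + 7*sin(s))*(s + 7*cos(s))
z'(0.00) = -280.00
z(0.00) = 0.00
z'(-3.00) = -254.78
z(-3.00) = -198.00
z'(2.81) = -74.46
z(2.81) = 96.91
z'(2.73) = -50.00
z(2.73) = 101.91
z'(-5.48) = 9.20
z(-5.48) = -1.37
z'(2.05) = 202.16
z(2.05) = 48.64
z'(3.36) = -124.52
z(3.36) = 32.01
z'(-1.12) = 231.81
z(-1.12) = 71.60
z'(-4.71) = 91.94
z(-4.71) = 54.12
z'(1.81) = 250.24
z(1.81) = -6.52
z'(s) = -5*(1 - 7*sin(s))*(s + 7*sin(s)) - 5*(s + 7*cos(s))*(7*cos(s) + 1)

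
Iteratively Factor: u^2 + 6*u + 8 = (u + 4)*(u + 2)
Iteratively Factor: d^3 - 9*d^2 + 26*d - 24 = (d - 3)*(d^2 - 6*d + 8) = (d - 4)*(d - 3)*(d - 2)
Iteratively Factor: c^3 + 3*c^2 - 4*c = (c)*(c^2 + 3*c - 4) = c*(c + 4)*(c - 1)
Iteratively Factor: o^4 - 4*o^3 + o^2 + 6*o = (o - 2)*(o^3 - 2*o^2 - 3*o) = (o - 2)*(o + 1)*(o^2 - 3*o) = o*(o - 2)*(o + 1)*(o - 3)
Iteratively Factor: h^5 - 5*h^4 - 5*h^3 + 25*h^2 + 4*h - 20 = (h + 2)*(h^4 - 7*h^3 + 9*h^2 + 7*h - 10) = (h - 2)*(h + 2)*(h^3 - 5*h^2 - h + 5) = (h - 2)*(h - 1)*(h + 2)*(h^2 - 4*h - 5) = (h - 2)*(h - 1)*(h + 1)*(h + 2)*(h - 5)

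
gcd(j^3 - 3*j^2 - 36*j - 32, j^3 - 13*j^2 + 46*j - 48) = j - 8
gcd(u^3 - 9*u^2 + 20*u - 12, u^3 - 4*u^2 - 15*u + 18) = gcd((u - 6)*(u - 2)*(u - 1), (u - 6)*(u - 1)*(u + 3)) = u^2 - 7*u + 6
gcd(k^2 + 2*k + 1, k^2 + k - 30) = 1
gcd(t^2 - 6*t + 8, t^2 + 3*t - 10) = t - 2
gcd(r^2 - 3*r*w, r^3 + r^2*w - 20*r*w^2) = r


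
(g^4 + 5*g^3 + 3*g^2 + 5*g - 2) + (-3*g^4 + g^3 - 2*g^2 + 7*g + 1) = -2*g^4 + 6*g^3 + g^2 + 12*g - 1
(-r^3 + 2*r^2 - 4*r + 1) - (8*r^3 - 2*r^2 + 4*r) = -9*r^3 + 4*r^2 - 8*r + 1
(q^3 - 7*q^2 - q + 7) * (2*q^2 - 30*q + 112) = 2*q^5 - 44*q^4 + 320*q^3 - 740*q^2 - 322*q + 784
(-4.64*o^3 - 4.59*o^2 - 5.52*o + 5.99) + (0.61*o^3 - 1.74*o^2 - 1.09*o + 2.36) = -4.03*o^3 - 6.33*o^2 - 6.61*o + 8.35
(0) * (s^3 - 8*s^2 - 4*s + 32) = 0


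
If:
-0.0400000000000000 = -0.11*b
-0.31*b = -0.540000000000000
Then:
No Solution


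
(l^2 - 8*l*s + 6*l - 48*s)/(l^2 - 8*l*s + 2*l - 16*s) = (l + 6)/(l + 2)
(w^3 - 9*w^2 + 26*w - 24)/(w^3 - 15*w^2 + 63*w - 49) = (w^3 - 9*w^2 + 26*w - 24)/(w^3 - 15*w^2 + 63*w - 49)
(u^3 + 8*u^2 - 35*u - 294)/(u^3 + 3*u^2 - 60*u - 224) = (u^2 + u - 42)/(u^2 - 4*u - 32)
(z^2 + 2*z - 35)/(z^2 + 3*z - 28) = (z - 5)/(z - 4)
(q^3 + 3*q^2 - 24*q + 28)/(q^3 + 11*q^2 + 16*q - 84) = (q - 2)/(q + 6)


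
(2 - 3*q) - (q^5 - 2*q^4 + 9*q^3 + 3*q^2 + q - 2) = -q^5 + 2*q^4 - 9*q^3 - 3*q^2 - 4*q + 4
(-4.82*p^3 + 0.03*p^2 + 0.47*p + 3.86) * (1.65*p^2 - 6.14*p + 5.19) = -7.953*p^5 + 29.6443*p^4 - 24.4245*p^3 + 3.6389*p^2 - 21.2611*p + 20.0334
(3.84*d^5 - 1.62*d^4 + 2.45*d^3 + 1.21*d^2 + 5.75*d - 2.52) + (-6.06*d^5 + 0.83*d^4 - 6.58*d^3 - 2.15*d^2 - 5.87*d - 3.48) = -2.22*d^5 - 0.79*d^4 - 4.13*d^3 - 0.94*d^2 - 0.12*d - 6.0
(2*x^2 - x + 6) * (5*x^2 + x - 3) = 10*x^4 - 3*x^3 + 23*x^2 + 9*x - 18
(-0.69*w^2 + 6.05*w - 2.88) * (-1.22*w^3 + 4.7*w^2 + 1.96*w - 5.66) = 0.8418*w^5 - 10.624*w^4 + 30.5962*w^3 + 2.2274*w^2 - 39.8878*w + 16.3008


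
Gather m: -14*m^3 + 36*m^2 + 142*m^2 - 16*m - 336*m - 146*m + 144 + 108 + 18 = -14*m^3 + 178*m^2 - 498*m + 270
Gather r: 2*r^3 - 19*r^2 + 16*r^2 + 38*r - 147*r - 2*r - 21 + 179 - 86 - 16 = 2*r^3 - 3*r^2 - 111*r + 56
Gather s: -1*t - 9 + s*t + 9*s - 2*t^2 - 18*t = s*(t + 9) - 2*t^2 - 19*t - 9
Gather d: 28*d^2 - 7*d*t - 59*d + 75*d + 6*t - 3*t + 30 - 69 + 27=28*d^2 + d*(16 - 7*t) + 3*t - 12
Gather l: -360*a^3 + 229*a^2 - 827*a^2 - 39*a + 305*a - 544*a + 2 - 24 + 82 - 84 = -360*a^3 - 598*a^2 - 278*a - 24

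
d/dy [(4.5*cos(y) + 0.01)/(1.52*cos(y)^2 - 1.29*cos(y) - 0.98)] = (6.84*cos(y)^2 + 0.0304000000000002*cos(y) + 4.3971)*sin(y)/(2.3104*cos(y)^4 - 3.9216*cos(y)^3 - 1.3151*cos(y)^2 + 2.5284*cos(y) + 0.9604)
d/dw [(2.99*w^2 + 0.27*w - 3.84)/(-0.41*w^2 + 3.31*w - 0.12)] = (10.0076*w^2 - 3.8664*w + 12.678)/(0.1681*w^4 - 2.7142*w^3 + 11.0545*w^2 - 0.7944*w + 0.0144)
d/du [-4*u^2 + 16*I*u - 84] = -8*u + 16*I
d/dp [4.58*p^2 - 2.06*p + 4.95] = 9.16*p - 2.06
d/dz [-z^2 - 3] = -2*z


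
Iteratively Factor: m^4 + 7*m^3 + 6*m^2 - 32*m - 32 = (m + 4)*(m^3 + 3*m^2 - 6*m - 8) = (m + 4)^2*(m^2 - m - 2) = (m - 2)*(m + 4)^2*(m + 1)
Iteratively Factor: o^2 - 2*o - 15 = (o + 3)*(o - 5)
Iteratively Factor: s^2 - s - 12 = (s - 4)*(s + 3)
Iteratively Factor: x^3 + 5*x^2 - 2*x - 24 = (x + 4)*(x^2 + x - 6) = (x - 2)*(x + 4)*(x + 3)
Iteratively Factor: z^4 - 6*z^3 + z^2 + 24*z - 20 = (z - 1)*(z^3 - 5*z^2 - 4*z + 20) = (z - 5)*(z - 1)*(z^2 - 4) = (z - 5)*(z - 1)*(z + 2)*(z - 2)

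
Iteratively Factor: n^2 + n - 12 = (n + 4)*(n - 3)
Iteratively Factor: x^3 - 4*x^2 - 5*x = (x)*(x^2 - 4*x - 5) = x*(x - 5)*(x + 1)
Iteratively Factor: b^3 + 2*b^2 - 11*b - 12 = (b + 4)*(b^2 - 2*b - 3) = (b - 3)*(b + 4)*(b + 1)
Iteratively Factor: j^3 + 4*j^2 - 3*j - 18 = (j + 3)*(j^2 + j - 6) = (j + 3)^2*(j - 2)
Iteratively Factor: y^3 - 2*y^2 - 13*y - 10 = (y + 2)*(y^2 - 4*y - 5) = (y + 1)*(y + 2)*(y - 5)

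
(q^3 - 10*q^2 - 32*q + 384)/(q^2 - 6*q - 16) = (q^2 - 2*q - 48)/(q + 2)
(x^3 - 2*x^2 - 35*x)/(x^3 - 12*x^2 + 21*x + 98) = x*(x + 5)/(x^2 - 5*x - 14)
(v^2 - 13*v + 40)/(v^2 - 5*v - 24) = (v - 5)/(v + 3)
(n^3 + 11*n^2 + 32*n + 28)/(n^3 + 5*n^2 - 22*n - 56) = (n + 2)/(n - 4)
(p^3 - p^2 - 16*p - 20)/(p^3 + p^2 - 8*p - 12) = (p - 5)/(p - 3)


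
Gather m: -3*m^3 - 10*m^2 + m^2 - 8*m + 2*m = -3*m^3 - 9*m^2 - 6*m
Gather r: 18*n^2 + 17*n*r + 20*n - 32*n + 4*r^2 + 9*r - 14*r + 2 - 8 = 18*n^2 - 12*n + 4*r^2 + r*(17*n - 5) - 6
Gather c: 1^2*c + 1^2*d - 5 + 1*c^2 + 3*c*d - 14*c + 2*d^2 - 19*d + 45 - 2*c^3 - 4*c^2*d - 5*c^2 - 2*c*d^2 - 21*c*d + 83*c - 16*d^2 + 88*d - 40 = -2*c^3 + c^2*(-4*d - 4) + c*(-2*d^2 - 18*d + 70) - 14*d^2 + 70*d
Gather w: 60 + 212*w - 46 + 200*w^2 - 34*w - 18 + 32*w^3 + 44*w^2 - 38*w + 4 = 32*w^3 + 244*w^2 + 140*w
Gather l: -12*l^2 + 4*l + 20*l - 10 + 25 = -12*l^2 + 24*l + 15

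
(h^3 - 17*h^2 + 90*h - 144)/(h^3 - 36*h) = (h^2 - 11*h + 24)/(h*(h + 6))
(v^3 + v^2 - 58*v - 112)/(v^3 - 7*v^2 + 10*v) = (v^3 + v^2 - 58*v - 112)/(v*(v^2 - 7*v + 10))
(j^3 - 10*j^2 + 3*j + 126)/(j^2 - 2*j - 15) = (j^2 - 13*j + 42)/(j - 5)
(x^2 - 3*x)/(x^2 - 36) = x*(x - 3)/(x^2 - 36)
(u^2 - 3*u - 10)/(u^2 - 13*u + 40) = (u + 2)/(u - 8)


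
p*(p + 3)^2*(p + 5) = p^4 + 11*p^3 + 39*p^2 + 45*p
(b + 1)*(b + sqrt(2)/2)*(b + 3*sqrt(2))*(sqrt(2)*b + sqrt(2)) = sqrt(2)*b^4 + 2*sqrt(2)*b^3 + 7*b^3 + 4*sqrt(2)*b^2 + 14*b^2 + 7*b + 6*sqrt(2)*b + 3*sqrt(2)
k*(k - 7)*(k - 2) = k^3 - 9*k^2 + 14*k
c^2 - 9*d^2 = (c - 3*d)*(c + 3*d)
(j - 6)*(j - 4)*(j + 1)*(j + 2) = j^4 - 7*j^3 - 4*j^2 + 52*j + 48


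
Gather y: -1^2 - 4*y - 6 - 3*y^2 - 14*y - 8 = -3*y^2 - 18*y - 15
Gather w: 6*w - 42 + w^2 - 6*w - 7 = w^2 - 49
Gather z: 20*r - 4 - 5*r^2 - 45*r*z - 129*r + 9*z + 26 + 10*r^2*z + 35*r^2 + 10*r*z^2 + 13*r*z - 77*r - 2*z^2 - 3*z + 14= 30*r^2 - 186*r + z^2*(10*r - 2) + z*(10*r^2 - 32*r + 6) + 36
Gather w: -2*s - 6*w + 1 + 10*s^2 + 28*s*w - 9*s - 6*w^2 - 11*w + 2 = 10*s^2 - 11*s - 6*w^2 + w*(28*s - 17) + 3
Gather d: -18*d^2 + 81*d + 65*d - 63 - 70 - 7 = -18*d^2 + 146*d - 140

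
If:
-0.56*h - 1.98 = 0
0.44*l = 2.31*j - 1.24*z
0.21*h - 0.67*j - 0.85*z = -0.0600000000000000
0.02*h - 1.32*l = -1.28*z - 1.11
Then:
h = -3.54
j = -0.27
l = 0.22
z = -0.59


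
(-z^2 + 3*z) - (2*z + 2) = -z^2 + z - 2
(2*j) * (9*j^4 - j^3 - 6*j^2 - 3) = 18*j^5 - 2*j^4 - 12*j^3 - 6*j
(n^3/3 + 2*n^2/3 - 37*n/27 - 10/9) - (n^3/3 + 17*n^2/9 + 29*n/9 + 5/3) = -11*n^2/9 - 124*n/27 - 25/9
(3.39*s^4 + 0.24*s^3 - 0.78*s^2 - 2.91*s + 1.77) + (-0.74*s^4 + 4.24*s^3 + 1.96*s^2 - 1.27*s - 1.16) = 2.65*s^4 + 4.48*s^3 + 1.18*s^2 - 4.18*s + 0.61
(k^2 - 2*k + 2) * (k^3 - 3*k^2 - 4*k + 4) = k^5 - 5*k^4 + 4*k^3 + 6*k^2 - 16*k + 8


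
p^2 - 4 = (p - 2)*(p + 2)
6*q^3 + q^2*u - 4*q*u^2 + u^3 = (-3*q + u)*(-2*q + u)*(q + u)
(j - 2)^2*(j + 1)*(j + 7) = j^4 + 4*j^3 - 21*j^2 + 4*j + 28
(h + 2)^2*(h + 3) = h^3 + 7*h^2 + 16*h + 12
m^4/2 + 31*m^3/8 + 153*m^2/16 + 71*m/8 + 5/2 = (m/2 + 1/4)*(m + 5/4)*(m + 2)*(m + 4)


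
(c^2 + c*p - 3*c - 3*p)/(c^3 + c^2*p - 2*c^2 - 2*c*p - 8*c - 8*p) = (c - 3)/(c^2 - 2*c - 8)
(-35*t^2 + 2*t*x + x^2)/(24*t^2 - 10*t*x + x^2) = (-35*t^2 + 2*t*x + x^2)/(24*t^2 - 10*t*x + x^2)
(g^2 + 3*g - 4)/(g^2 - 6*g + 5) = (g + 4)/(g - 5)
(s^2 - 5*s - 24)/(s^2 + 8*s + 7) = (s^2 - 5*s - 24)/(s^2 + 8*s + 7)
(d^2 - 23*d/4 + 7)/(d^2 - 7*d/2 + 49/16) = 4*(d - 4)/(4*d - 7)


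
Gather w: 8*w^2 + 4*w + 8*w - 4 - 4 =8*w^2 + 12*w - 8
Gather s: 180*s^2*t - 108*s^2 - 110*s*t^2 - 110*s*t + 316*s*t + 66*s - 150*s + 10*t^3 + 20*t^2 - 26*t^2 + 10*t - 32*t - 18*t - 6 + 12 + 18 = s^2*(180*t - 108) + s*(-110*t^2 + 206*t - 84) + 10*t^3 - 6*t^2 - 40*t + 24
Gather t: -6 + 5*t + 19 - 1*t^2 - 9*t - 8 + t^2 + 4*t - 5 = 0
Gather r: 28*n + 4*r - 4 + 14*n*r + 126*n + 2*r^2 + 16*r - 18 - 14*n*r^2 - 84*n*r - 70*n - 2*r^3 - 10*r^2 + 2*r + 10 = 84*n - 2*r^3 + r^2*(-14*n - 8) + r*(22 - 70*n) - 12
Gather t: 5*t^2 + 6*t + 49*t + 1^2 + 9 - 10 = 5*t^2 + 55*t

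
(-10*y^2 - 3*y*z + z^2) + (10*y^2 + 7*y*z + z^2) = 4*y*z + 2*z^2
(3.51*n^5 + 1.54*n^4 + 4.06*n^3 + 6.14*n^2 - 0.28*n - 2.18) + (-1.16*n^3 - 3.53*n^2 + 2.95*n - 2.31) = 3.51*n^5 + 1.54*n^4 + 2.9*n^3 + 2.61*n^2 + 2.67*n - 4.49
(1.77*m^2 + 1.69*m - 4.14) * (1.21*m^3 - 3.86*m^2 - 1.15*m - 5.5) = 2.1417*m^5 - 4.7873*m^4 - 13.5683*m^3 + 4.3019*m^2 - 4.534*m + 22.77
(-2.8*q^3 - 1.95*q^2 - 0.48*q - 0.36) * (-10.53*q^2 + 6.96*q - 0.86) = 29.484*q^5 + 1.0455*q^4 - 6.1096*q^3 + 2.127*q^2 - 2.0928*q + 0.3096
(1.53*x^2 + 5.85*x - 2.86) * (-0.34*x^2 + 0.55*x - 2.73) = -0.5202*x^4 - 1.1475*x^3 + 0.0130000000000005*x^2 - 17.5435*x + 7.8078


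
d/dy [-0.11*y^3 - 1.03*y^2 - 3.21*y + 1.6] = -0.33*y^2 - 2.06*y - 3.21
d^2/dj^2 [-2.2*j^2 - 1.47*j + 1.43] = -4.40000000000000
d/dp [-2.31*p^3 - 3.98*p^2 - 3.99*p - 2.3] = -6.93*p^2 - 7.96*p - 3.99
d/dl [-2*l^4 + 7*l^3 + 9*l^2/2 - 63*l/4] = -8*l^3 + 21*l^2 + 9*l - 63/4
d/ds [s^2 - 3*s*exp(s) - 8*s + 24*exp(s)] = -3*s*exp(s) + 2*s + 21*exp(s) - 8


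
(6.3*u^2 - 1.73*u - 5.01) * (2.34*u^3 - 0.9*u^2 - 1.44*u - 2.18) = 14.742*u^5 - 9.7182*u^4 - 19.2384*u^3 - 6.7338*u^2 + 10.9858*u + 10.9218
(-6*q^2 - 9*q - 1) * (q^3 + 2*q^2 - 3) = -6*q^5 - 21*q^4 - 19*q^3 + 16*q^2 + 27*q + 3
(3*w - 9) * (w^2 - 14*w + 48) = 3*w^3 - 51*w^2 + 270*w - 432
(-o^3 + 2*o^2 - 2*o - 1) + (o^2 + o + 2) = -o^3 + 3*o^2 - o + 1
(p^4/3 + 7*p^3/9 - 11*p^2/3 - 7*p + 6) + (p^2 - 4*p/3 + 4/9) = p^4/3 + 7*p^3/9 - 8*p^2/3 - 25*p/3 + 58/9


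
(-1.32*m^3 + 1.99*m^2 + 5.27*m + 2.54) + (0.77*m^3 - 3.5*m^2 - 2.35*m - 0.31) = -0.55*m^3 - 1.51*m^2 + 2.92*m + 2.23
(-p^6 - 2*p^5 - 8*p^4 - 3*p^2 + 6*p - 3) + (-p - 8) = -p^6 - 2*p^5 - 8*p^4 - 3*p^2 + 5*p - 11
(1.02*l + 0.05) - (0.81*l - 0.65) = 0.21*l + 0.7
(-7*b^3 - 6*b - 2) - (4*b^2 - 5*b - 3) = -7*b^3 - 4*b^2 - b + 1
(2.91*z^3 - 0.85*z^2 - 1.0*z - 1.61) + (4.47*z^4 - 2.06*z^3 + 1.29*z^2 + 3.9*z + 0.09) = 4.47*z^4 + 0.85*z^3 + 0.44*z^2 + 2.9*z - 1.52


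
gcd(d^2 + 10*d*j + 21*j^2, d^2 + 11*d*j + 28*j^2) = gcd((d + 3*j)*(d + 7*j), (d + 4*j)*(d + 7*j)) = d + 7*j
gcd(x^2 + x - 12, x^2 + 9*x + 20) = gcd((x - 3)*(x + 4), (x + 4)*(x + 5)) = x + 4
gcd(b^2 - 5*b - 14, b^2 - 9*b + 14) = b - 7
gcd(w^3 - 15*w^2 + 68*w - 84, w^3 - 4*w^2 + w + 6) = w - 2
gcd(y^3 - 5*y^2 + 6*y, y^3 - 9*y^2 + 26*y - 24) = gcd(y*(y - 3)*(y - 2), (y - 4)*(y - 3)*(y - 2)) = y^2 - 5*y + 6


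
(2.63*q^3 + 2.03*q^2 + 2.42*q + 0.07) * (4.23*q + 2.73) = 11.1249*q^4 + 15.7668*q^3 + 15.7785*q^2 + 6.9027*q + 0.1911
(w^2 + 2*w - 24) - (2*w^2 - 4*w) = -w^2 + 6*w - 24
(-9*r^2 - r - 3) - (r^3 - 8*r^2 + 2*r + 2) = -r^3 - r^2 - 3*r - 5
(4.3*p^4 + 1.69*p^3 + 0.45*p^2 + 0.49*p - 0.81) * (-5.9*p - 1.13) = -25.37*p^5 - 14.83*p^4 - 4.5647*p^3 - 3.3995*p^2 + 4.2253*p + 0.9153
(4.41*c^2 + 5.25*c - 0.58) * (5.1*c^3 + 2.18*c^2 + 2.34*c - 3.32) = 22.491*c^5 + 36.3888*c^4 + 18.8064*c^3 - 3.6206*c^2 - 18.7872*c + 1.9256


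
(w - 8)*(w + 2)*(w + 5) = w^3 - w^2 - 46*w - 80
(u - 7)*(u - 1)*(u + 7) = u^3 - u^2 - 49*u + 49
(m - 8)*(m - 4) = m^2 - 12*m + 32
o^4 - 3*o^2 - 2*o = o*(o - 2)*(o + 1)^2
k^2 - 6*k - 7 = (k - 7)*(k + 1)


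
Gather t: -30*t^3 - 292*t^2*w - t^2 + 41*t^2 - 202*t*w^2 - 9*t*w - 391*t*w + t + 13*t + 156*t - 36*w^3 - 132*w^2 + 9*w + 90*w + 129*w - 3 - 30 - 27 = -30*t^3 + t^2*(40 - 292*w) + t*(-202*w^2 - 400*w + 170) - 36*w^3 - 132*w^2 + 228*w - 60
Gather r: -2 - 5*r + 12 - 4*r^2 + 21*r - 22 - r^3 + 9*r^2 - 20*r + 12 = -r^3 + 5*r^2 - 4*r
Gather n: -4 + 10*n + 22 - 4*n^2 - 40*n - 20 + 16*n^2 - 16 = 12*n^2 - 30*n - 18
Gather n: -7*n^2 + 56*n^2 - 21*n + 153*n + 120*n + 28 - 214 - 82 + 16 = 49*n^2 + 252*n - 252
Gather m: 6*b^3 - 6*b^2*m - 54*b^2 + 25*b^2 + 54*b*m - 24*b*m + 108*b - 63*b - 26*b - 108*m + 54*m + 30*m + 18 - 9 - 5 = 6*b^3 - 29*b^2 + 19*b + m*(-6*b^2 + 30*b - 24) + 4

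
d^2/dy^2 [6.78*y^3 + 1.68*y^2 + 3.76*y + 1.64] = 40.68*y + 3.36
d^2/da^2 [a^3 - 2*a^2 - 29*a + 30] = 6*a - 4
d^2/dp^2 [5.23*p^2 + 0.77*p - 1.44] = 10.4600000000000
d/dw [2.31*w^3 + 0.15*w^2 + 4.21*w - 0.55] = 6.93*w^2 + 0.3*w + 4.21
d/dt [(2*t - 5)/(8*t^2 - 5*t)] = (-16*t^2 + 80*t - 25)/(t^2*(64*t^2 - 80*t + 25))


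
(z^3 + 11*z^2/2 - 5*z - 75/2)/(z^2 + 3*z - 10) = (2*z^2 + z - 15)/(2*(z - 2))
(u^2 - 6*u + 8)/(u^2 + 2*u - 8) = (u - 4)/(u + 4)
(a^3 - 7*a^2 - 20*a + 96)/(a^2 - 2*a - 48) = (a^2 + a - 12)/(a + 6)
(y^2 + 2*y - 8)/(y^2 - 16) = (y - 2)/(y - 4)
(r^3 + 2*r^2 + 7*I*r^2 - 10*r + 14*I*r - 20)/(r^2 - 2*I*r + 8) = (r^2 + r*(2 + 5*I) + 10*I)/(r - 4*I)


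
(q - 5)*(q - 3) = q^2 - 8*q + 15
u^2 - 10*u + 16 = (u - 8)*(u - 2)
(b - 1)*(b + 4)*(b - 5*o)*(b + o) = b^4 - 4*b^3*o + 3*b^3 - 5*b^2*o^2 - 12*b^2*o - 4*b^2 - 15*b*o^2 + 16*b*o + 20*o^2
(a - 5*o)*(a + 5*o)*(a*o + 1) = a^3*o + a^2 - 25*a*o^3 - 25*o^2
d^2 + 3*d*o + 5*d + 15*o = (d + 5)*(d + 3*o)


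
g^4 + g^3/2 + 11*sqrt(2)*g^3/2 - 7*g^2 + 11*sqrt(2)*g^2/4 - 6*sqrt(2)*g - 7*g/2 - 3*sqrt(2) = (g + 1/2)*(g - sqrt(2))*(g + sqrt(2)/2)*(g + 6*sqrt(2))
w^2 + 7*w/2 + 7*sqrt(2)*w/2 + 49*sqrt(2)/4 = (w + 7/2)*(w + 7*sqrt(2)/2)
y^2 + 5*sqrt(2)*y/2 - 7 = (y - sqrt(2))*(y + 7*sqrt(2)/2)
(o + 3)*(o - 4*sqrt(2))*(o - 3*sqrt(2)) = o^3 - 7*sqrt(2)*o^2 + 3*o^2 - 21*sqrt(2)*o + 24*o + 72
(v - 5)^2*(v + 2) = v^3 - 8*v^2 + 5*v + 50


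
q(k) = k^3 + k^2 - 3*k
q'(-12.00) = 405.00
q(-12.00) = -1548.00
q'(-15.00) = 642.00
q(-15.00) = -3105.00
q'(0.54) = -1.05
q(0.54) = -1.17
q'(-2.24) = 7.57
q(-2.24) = 0.50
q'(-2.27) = 7.92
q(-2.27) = 0.27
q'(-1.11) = -1.52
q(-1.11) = 3.19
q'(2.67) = 23.73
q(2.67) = 18.15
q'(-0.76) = -2.79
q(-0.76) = 2.42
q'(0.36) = -1.89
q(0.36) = -0.90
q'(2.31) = 17.63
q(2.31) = 10.73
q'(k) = 3*k^2 + 2*k - 3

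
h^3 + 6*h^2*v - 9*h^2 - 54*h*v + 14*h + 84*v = (h - 7)*(h - 2)*(h + 6*v)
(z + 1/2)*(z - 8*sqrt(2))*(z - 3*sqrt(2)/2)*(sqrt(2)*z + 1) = sqrt(2)*z^4 - 18*z^3 + sqrt(2)*z^3/2 - 9*z^2 + 29*sqrt(2)*z^2/2 + 29*sqrt(2)*z/4 + 24*z + 12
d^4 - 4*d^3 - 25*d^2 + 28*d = d*(d - 7)*(d - 1)*(d + 4)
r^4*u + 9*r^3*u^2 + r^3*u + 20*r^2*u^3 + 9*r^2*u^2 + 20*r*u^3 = r*(r + 4*u)*(r + 5*u)*(r*u + u)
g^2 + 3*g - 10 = (g - 2)*(g + 5)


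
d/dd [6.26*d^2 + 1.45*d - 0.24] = 12.52*d + 1.45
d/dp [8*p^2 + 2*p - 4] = 16*p + 2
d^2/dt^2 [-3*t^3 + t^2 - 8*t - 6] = 2 - 18*t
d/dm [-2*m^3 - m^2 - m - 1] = -6*m^2 - 2*m - 1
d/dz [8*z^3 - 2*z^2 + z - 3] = 24*z^2 - 4*z + 1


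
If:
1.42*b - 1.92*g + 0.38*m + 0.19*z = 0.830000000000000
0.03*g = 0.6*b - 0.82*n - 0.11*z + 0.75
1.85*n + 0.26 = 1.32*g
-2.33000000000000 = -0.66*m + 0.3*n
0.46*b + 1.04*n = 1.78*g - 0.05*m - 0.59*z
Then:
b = 49.36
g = 43.10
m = 17.45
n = 30.61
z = 36.11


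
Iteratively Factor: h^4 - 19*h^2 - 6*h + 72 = (h - 2)*(h^3 + 2*h^2 - 15*h - 36) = (h - 4)*(h - 2)*(h^2 + 6*h + 9) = (h - 4)*(h - 2)*(h + 3)*(h + 3)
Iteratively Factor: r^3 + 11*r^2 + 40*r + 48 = (r + 4)*(r^2 + 7*r + 12) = (r + 4)^2*(r + 3)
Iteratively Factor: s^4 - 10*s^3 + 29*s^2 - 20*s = (s - 5)*(s^3 - 5*s^2 + 4*s) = s*(s - 5)*(s^2 - 5*s + 4) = s*(s - 5)*(s - 1)*(s - 4)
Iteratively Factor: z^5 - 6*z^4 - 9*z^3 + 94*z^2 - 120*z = (z + 4)*(z^4 - 10*z^3 + 31*z^2 - 30*z) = (z - 3)*(z + 4)*(z^3 - 7*z^2 + 10*z) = z*(z - 3)*(z + 4)*(z^2 - 7*z + 10) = z*(z - 3)*(z - 2)*(z + 4)*(z - 5)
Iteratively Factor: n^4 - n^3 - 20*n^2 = (n - 5)*(n^3 + 4*n^2) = n*(n - 5)*(n^2 + 4*n) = n*(n - 5)*(n + 4)*(n)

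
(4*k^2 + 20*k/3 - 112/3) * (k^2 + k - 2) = 4*k^4 + 32*k^3/3 - 116*k^2/3 - 152*k/3 + 224/3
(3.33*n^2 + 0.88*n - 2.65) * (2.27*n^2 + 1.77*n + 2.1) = 7.5591*n^4 + 7.8917*n^3 + 2.5351*n^2 - 2.8425*n - 5.565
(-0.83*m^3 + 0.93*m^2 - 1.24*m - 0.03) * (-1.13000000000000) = 0.9379*m^3 - 1.0509*m^2 + 1.4012*m + 0.0339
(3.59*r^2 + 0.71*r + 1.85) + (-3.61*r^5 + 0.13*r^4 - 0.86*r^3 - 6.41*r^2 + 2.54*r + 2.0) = -3.61*r^5 + 0.13*r^4 - 0.86*r^3 - 2.82*r^2 + 3.25*r + 3.85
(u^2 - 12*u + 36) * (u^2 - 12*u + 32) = u^4 - 24*u^3 + 212*u^2 - 816*u + 1152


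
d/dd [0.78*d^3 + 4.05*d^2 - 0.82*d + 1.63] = 2.34*d^2 + 8.1*d - 0.82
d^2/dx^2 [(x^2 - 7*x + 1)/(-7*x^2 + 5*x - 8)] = 2*(308*x^3 + 21*x^2 - 1071*x + 247)/(343*x^6 - 735*x^5 + 1701*x^4 - 1805*x^3 + 1944*x^2 - 960*x + 512)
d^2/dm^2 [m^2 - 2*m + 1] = 2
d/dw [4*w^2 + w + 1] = 8*w + 1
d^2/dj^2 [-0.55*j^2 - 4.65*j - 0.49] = -1.10000000000000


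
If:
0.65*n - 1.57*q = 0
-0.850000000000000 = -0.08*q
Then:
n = 25.66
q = 10.62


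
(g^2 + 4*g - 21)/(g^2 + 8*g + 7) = (g - 3)/(g + 1)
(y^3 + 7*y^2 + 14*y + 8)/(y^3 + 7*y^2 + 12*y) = (y^2 + 3*y + 2)/(y*(y + 3))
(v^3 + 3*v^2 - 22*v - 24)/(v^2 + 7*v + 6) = v - 4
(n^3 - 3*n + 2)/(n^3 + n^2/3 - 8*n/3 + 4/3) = 3*(n - 1)/(3*n - 2)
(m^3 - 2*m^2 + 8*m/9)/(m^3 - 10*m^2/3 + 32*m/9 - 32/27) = 3*m/(3*m - 4)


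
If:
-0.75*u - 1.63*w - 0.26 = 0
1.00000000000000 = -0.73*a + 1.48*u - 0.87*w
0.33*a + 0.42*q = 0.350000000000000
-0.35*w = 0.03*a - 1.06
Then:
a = -36.58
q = 29.57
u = -13.74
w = 6.16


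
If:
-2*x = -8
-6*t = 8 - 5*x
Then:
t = 2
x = 4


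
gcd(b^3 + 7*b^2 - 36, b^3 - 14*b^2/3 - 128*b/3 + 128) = b + 6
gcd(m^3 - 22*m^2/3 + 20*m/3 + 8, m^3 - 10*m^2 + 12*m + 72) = m - 6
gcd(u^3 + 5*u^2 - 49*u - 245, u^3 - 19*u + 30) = u + 5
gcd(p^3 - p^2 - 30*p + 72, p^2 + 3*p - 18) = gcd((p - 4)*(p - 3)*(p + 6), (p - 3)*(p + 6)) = p^2 + 3*p - 18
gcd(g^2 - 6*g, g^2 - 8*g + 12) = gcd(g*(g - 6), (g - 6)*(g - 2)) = g - 6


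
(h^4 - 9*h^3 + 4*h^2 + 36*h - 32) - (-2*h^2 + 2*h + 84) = h^4 - 9*h^3 + 6*h^2 + 34*h - 116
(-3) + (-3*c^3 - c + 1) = -3*c^3 - c - 2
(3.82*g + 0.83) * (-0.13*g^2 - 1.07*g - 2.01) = -0.4966*g^3 - 4.1953*g^2 - 8.5663*g - 1.6683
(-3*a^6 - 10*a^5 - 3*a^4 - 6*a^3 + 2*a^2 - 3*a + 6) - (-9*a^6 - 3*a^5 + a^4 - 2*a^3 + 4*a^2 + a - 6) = 6*a^6 - 7*a^5 - 4*a^4 - 4*a^3 - 2*a^2 - 4*a + 12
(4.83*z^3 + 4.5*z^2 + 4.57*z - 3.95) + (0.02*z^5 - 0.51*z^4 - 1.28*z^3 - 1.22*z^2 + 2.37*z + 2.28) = 0.02*z^5 - 0.51*z^4 + 3.55*z^3 + 3.28*z^2 + 6.94*z - 1.67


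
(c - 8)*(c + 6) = c^2 - 2*c - 48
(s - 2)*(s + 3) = s^2 + s - 6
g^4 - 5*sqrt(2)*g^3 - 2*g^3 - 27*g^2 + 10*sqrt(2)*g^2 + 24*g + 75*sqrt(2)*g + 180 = (g - 5)*(g + 3)*(g - 6*sqrt(2))*(g + sqrt(2))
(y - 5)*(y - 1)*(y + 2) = y^3 - 4*y^2 - 7*y + 10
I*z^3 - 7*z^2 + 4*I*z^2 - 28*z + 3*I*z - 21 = (z + 3)*(z + 7*I)*(I*z + I)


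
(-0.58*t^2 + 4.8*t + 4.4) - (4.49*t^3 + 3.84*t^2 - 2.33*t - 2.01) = -4.49*t^3 - 4.42*t^2 + 7.13*t + 6.41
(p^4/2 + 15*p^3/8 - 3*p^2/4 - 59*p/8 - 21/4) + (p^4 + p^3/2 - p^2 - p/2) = 3*p^4/2 + 19*p^3/8 - 7*p^2/4 - 63*p/8 - 21/4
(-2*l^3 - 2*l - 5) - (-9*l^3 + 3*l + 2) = 7*l^3 - 5*l - 7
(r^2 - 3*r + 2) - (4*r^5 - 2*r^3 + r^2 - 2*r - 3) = -4*r^5 + 2*r^3 - r + 5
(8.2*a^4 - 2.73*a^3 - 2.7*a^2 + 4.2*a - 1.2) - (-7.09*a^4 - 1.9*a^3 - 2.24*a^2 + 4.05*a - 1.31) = 15.29*a^4 - 0.83*a^3 - 0.46*a^2 + 0.15*a + 0.11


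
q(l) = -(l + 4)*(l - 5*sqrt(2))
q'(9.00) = -14.93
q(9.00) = -25.08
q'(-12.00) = 27.07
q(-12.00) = -152.57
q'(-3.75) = 10.57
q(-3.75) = 2.71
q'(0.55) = 1.97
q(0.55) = 29.67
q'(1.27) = 0.53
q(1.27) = 30.57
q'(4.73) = -6.39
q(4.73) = 20.44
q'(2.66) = -2.25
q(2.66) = 29.38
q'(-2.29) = 7.65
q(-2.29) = 16.01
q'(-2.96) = 8.99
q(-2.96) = 10.43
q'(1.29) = 0.49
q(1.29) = 30.58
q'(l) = -2*l - 4 + 5*sqrt(2)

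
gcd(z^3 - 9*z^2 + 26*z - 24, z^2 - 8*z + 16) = z - 4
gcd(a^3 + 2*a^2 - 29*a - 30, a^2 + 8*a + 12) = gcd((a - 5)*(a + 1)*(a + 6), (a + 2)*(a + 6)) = a + 6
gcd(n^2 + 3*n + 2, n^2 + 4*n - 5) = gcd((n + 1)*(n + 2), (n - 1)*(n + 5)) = 1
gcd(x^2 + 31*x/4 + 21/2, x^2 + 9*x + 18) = x + 6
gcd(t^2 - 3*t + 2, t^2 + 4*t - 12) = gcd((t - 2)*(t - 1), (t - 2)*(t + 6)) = t - 2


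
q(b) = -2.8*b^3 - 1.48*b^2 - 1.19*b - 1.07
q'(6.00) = -321.35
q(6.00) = -666.29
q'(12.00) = -1246.31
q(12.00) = -5066.87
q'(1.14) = -15.48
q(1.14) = -8.50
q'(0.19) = -2.06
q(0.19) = -1.37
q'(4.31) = -169.99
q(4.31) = -257.87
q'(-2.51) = -46.68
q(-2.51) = 36.87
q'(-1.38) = -13.10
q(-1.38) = 5.11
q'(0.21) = -2.18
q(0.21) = -1.41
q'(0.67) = -6.94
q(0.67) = -3.37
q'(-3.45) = -90.96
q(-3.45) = 100.40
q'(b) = -8.4*b^2 - 2.96*b - 1.19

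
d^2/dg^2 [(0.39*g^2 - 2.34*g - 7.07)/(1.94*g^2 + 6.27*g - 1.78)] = (-27.101412*g^3 - 151.571424*g^2 - 564.471324*g - 654.47291)/(7.301384*g^6 + 70.793316*g^5 + 208.703454*g^4 + 116.582499*g^3 - 191.490798*g^2 + 59.597604*g - 5.639752)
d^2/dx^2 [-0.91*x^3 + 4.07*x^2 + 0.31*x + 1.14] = 8.14 - 5.46*x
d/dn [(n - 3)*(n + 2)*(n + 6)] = 3*n^2 + 10*n - 12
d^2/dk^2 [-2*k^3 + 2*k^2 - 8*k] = 4 - 12*k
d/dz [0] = 0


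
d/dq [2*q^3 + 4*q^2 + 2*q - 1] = 6*q^2 + 8*q + 2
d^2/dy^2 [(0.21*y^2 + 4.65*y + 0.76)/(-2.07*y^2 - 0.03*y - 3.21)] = (-39.823488*y^3 - 11.166822*y^2 + 185.103954*y + 6.666444)/(8.869743*y^6 + 0.385641*y^5 + 41.269176*y^4 + 1.196073*y^3 + 63.997128*y^2 + 0.927369*y + 33.076161)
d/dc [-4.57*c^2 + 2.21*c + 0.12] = 2.21 - 9.14*c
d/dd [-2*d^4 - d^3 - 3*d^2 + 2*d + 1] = -8*d^3 - 3*d^2 - 6*d + 2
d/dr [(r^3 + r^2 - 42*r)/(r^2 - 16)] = (r^4 - 6*r^2 - 32*r + 672)/(r^4 - 32*r^2 + 256)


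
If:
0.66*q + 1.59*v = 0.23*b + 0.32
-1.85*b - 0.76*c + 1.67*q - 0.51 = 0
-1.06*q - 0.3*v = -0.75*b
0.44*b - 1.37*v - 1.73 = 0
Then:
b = 3.04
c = -3.17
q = 2.23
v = -0.29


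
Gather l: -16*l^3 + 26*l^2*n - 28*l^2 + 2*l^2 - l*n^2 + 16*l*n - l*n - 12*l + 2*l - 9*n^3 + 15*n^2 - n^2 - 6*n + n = -16*l^3 + l^2*(26*n - 26) + l*(-n^2 + 15*n - 10) - 9*n^3 + 14*n^2 - 5*n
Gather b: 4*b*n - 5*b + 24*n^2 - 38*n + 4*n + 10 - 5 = b*(4*n - 5) + 24*n^2 - 34*n + 5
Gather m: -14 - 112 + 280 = 154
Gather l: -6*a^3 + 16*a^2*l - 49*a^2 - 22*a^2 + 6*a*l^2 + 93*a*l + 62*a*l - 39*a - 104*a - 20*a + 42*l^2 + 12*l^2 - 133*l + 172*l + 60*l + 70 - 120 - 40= -6*a^3 - 71*a^2 - 163*a + l^2*(6*a + 54) + l*(16*a^2 + 155*a + 99) - 90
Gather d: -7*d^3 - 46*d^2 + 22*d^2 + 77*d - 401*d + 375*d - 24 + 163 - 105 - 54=-7*d^3 - 24*d^2 + 51*d - 20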